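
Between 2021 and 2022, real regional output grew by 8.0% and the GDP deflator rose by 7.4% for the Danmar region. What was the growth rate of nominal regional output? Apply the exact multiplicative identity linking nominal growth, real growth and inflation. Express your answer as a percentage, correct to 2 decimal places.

15.99%

(1 + g_nom) = (1 + g_real)(1 + π) = 1.0800 × 1.0740 = 1.15992.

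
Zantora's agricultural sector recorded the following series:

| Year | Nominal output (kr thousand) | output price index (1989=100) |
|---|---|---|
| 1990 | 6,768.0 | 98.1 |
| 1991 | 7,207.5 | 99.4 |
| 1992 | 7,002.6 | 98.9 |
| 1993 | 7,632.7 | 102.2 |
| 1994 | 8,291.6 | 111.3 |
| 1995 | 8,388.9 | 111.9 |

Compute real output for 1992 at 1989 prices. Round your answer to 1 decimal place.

Real output 1992 = 7002.6 / 0.989 = 7080.49.

kr 7,080.5 thousand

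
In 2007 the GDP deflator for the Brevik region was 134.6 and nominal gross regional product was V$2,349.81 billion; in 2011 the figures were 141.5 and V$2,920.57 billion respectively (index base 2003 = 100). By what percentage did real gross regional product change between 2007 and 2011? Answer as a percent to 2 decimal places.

18.23%

Real gross regional product 2007 = 2349.81 / 1.346 = 1745.77.
Real gross regional product 2011 = 2920.57 / 1.415 = 2064.01.
Real growth = 2064.01 / 1745.77 − 1 = 0.1823.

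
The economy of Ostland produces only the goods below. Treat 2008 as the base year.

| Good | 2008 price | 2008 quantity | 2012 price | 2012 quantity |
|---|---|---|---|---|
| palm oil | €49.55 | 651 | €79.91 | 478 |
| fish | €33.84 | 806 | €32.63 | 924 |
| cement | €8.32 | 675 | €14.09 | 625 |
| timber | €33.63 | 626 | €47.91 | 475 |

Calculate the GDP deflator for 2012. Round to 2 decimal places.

131.24

Nominal GDP 2012 = 79.91·478 + 32.63·924 + 14.09·625 + 47.91·475 = 99910.60.
Real GDP 2012 (at 2008 prices) = 49.55·478 + 33.84·924 + 8.32·625 + 33.63·475 = 76127.31.
Deflator = Nominal/Real × 100 = 99910.60/76127.31 × 100 = 131.241.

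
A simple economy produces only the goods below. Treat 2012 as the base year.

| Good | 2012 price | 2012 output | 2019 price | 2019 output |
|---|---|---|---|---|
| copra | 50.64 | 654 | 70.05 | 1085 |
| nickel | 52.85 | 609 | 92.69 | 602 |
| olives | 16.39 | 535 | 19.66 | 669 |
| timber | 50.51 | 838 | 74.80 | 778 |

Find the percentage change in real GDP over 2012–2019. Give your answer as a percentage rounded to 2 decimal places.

Real GDP 2012 = Nominal GDP 2012 = 50.64·654 + 52.85·609 + 16.39·535 + 50.51·838 = 116400.24.
Real GDP 2019 (at 2012 prices) = 50.64·1085 + 52.85·602 + 16.39·669 + 50.51·778 = 137021.79.
Real growth = 137021.79/116400.24 − 1 = 0.1772.

17.72%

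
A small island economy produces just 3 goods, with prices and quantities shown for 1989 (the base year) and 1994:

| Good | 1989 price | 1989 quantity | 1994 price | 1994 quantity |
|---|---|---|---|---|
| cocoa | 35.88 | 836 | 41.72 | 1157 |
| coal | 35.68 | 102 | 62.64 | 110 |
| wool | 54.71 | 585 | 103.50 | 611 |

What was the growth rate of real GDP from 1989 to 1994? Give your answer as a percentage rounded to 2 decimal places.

20.15%

Real GDP 1989 = Nominal GDP 1989 = 35.88·836 + 35.68·102 + 54.71·585 = 65640.39.
Real GDP 1994 (at 1989 prices) = 35.88·1157 + 35.68·110 + 54.71·611 = 78865.77.
Real growth = 78865.77/65640.39 − 1 = 0.2015.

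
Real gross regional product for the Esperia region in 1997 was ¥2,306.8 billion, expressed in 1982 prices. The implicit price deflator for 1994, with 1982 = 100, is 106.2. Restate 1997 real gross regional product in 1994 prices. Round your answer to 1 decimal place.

Real gross regional product in 1994 prices = Real gross regional product in 1982 prices × (P_1994/P_1982) = 2306.8 × 1.062 = 2449.82.

¥2,449.8 billion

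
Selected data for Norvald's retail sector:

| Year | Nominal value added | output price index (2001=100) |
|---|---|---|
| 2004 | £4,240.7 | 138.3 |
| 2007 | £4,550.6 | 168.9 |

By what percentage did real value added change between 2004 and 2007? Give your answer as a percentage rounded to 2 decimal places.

-12.13%

Real value added 2004 = 4240.7 / 1.383 = 3066.31.
Real value added 2007 = 4550.6 / 1.689 = 2694.26.
Real growth = 2694.26 / 3066.31 − 1 = -0.1213.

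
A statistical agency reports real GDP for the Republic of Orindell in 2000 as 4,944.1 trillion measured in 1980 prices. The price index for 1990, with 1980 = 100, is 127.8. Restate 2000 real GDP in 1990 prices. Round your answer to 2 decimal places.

6,318.56 trillion

Real GDP in 1990 prices = Real GDP in 1980 prices × (P_1990/P_1980) = 4944.1 × 1.278 = 6318.56.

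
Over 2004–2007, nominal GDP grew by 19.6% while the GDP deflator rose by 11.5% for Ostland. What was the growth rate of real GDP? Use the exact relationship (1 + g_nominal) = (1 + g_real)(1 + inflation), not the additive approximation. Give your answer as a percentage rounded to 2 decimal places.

(1 + g_nom) = (1 + g_real)(1 + π), so g_real = 1.1960 / 1.1150 − 1 = 0.07265.

7.26%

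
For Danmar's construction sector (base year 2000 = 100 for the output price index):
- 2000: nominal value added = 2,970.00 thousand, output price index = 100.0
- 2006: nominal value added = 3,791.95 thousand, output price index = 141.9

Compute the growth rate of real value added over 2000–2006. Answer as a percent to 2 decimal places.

-10.02%

Real value added 2000 = 2970.00 / 1.000 = 2970.00.
Real value added 2006 = 3791.95 / 1.419 = 2672.27.
Real growth = 2672.27 / 2970.00 − 1 = -0.1002.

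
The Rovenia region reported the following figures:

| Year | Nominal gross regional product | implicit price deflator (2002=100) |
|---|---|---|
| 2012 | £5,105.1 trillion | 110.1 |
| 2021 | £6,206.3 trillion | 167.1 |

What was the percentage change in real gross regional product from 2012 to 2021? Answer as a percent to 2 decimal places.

Real gross regional product 2012 = 5105.1 / 1.101 = 4636.78.
Real gross regional product 2021 = 6206.3 / 1.671 = 3714.12.
Real growth = 3714.12 / 4636.78 − 1 = -0.1990.

-19.90%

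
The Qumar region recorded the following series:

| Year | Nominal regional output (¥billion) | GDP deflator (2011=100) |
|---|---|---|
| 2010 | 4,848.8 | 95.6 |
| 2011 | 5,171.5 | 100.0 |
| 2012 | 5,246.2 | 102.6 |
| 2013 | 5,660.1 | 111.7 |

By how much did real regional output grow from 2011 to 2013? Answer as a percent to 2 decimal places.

Real regional output 2011 = 5171.5/1.000 = 5171.50.
Real regional output 2013 = 5660.1/1.117 = 5067.23.
Change = 5067.23/5171.50 − 1 = -0.0202.

-2.02%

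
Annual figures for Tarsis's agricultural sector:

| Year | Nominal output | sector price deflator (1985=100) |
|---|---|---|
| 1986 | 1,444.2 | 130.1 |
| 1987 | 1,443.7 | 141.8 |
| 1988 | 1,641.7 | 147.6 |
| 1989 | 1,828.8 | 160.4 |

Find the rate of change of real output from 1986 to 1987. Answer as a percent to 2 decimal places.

Real output 1986 = 1444.2/1.301 = 1110.07.
Real output 1987 = 1443.7/1.418 = 1018.12.
Change = 1018.12/1110.07 − 1 = -0.0828.

-8.28%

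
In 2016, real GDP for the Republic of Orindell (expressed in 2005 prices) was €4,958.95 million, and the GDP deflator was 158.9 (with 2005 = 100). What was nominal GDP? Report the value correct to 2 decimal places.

Nominal GDP = Real × (GDP deflator/100) = 4958.95 × 1.589 = 7879.77.

€7,879.77 million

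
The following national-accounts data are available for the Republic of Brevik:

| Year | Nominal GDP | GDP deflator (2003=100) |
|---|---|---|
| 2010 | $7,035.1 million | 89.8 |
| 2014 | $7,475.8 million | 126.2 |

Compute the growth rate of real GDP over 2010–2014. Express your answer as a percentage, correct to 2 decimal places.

-24.39%

Deflate each year: 2010 → 7035.1/0.898 = 7834.19; 2014 → 7475.8/1.262 = 5923.77.
So real GDP changed by 5923.77/7834.19 − 1 = -0.2439, i.e. -24.39%.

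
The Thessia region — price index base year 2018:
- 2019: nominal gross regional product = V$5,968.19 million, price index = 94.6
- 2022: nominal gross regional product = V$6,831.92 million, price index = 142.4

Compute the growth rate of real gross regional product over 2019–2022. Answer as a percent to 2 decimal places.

-23.95%

Real gross regional product 2019 = 5968.19 / 0.946 = 6308.87.
Real gross regional product 2022 = 6831.92 / 1.424 = 4797.70.
Real growth = 4797.70 / 6308.87 − 1 = -0.2395.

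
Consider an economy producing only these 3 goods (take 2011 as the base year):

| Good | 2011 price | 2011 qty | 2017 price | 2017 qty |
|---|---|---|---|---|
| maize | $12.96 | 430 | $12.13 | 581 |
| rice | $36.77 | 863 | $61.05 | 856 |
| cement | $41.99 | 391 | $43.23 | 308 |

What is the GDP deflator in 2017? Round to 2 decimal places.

139.82

Nominal GDP 2017 = 12.13·581 + 61.05·856 + 43.23·308 = 72621.17.
Real GDP 2017 (at 2011 prices) = 12.96·581 + 36.77·856 + 41.99·308 = 51937.80.
Deflator = Nominal/Real × 100 = 72621.17/51937.80 × 100 = 139.823.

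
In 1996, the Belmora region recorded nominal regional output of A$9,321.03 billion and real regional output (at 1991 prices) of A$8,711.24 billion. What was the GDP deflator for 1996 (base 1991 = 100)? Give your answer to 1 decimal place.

107.0

GDP deflator = (Nominal / Real) × 100 = 9321.03 / 8711.24 × 100 = 107.00.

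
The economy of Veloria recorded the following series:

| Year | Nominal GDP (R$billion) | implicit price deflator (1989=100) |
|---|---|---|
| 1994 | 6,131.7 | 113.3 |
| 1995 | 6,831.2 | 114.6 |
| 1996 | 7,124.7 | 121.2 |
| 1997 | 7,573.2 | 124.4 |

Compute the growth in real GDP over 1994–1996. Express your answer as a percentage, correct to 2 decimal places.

8.62%

Real GDP 1994 = 6131.7/1.133 = 5411.92.
Real GDP 1996 = 7124.7/1.212 = 5878.47.
Change = 5878.47/5411.92 − 1 = 0.0862.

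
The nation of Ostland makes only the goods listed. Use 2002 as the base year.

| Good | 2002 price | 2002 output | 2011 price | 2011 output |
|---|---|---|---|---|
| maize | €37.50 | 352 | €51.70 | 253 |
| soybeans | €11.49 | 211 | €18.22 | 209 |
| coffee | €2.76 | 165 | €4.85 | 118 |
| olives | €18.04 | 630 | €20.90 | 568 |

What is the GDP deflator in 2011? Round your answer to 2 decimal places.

130.59

Nominal GDP 2011 = 51.70·253 + 18.22·209 + 4.85·118 + 20.90·568 = 29331.58.
Real GDP 2011 (at 2002 prices) = 37.50·253 + 11.49·209 + 2.76·118 + 18.04·568 = 22461.31.
Deflator = Nominal/Real × 100 = 29331.58/22461.31 × 100 = 130.587.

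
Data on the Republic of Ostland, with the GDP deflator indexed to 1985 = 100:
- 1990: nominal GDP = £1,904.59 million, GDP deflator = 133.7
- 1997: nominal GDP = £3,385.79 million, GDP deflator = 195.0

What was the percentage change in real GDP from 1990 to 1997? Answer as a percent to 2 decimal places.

21.89%

Real GDP 1990 = 1904.59 / 1.337 = 1424.53.
Real GDP 1997 = 3385.79 / 1.950 = 1736.30.
Real growth = 1736.30 / 1424.53 − 1 = 0.2189.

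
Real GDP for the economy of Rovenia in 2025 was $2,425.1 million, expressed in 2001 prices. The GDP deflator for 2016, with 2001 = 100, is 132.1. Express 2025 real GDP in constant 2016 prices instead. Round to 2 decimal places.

Real GDP in 2016 prices = Real GDP in 2001 prices × (P_2016/P_2001) = 2425.1 × 1.321 = 3203.56.

$3,203.56 million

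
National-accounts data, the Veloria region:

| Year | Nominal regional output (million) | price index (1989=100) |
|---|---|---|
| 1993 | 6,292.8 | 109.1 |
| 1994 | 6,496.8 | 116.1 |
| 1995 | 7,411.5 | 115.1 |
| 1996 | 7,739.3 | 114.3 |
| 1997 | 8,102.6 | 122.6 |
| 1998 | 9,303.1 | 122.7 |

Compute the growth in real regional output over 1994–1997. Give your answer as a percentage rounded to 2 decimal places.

Real regional output 1994 = 6496.8/1.161 = 5595.87.
Real regional output 1997 = 8102.6/1.226 = 6608.97.
Change = 6608.97/5595.87 − 1 = 0.1810.

18.10%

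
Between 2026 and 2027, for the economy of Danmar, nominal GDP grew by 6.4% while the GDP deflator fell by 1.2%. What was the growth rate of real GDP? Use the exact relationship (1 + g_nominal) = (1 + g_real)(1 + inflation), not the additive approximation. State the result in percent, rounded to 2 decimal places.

7.69%

(1 + g_nom) = (1 + g_real)(1 + π), so g_real = 1.0640 / 0.9880 − 1 = 0.07692.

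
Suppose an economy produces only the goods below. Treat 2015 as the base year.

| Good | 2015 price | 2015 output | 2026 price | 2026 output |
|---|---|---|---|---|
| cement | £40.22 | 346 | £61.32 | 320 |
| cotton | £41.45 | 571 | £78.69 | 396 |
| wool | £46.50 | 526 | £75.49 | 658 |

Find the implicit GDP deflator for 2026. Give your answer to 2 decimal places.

Nominal GDP 2026 = 61.32·320 + 78.69·396 + 75.49·658 = 100456.06.
Real GDP 2026 (at 2015 prices) = 40.22·320 + 41.45·396 + 46.50·658 = 59881.60.
Deflator = Nominal/Real × 100 = 100456.06/59881.60 × 100 = 167.758.

167.76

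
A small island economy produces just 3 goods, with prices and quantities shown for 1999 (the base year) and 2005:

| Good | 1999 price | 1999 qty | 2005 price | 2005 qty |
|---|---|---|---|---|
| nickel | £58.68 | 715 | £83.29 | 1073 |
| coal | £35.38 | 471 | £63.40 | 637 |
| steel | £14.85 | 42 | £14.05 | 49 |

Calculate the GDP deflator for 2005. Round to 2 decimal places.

151.28

Nominal GDP 2005 = 83.29·1073 + 63.40·637 + 14.05·49 = 130444.42.
Real GDP 2005 (at 1999 prices) = 58.68·1073 + 35.38·637 + 14.85·49 = 86228.35.
Deflator = Nominal/Real × 100 = 130444.42/86228.35 × 100 = 151.278.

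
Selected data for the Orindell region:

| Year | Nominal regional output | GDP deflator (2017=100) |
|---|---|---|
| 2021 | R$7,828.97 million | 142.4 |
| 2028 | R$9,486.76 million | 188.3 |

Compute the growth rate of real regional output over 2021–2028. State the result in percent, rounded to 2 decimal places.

Deflate each year: 2021 → 7828.97/1.424 = 5497.87; 2028 → 9486.76/1.883 = 5038.11.
So real regional output changed by 5038.11/5497.87 − 1 = -0.0836, i.e. -8.36%.

-8.36%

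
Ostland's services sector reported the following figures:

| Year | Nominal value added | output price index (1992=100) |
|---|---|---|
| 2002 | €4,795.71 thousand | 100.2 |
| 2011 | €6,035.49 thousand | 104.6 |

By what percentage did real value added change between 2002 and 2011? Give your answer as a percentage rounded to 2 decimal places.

20.56%

Real value added 2002 = 4795.71 / 1.002 = 4786.14.
Real value added 2011 = 6035.49 / 1.046 = 5770.07.
Real growth = 5770.07 / 4786.14 − 1 = 0.2056.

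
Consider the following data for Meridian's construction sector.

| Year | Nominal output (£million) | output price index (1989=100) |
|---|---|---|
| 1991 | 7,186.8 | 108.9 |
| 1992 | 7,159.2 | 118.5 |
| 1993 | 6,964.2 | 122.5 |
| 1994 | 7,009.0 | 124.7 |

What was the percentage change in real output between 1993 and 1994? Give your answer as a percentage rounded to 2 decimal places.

Real output 1993 = 6964.2/1.225 = 5685.06.
Real output 1994 = 7009.0/1.247 = 5620.69.
Change = 5620.69/5685.06 − 1 = -0.0113.

-1.13%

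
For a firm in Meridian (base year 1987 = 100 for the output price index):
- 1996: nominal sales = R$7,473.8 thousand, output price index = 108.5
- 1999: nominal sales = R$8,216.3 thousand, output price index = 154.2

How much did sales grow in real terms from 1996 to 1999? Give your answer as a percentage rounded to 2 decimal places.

Deflate each year: 1996 → 7473.8/1.085 = 6888.29; 1999 → 8216.3/1.542 = 5328.34.
So real sales changed by 5328.34/6888.29 − 1 = -0.2265, i.e. -22.65%.

-22.65%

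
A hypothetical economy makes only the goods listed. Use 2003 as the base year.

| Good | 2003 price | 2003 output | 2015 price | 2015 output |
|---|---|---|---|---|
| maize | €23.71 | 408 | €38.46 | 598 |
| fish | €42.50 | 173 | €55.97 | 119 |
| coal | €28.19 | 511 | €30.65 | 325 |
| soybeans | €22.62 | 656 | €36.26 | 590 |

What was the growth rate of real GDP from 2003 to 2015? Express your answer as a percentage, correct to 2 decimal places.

Real GDP 2003 = Nominal GDP 2003 = 23.71·408 + 42.50·173 + 28.19·511 + 22.62·656 = 46269.99.
Real GDP 2015 (at 2003 prices) = 23.71·598 + 42.50·119 + 28.19·325 + 22.62·590 = 41743.63.
Real growth = 41743.63/46269.99 − 1 = -0.0978.

-9.78%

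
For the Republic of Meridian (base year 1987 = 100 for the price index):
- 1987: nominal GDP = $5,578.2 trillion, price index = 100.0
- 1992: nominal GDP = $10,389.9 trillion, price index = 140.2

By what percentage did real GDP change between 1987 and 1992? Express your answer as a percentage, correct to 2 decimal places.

32.85%

Deflate each year: 1987 → 5578.2/1.000 = 5578.20; 1992 → 10389.9/1.402 = 7410.77.
So real GDP changed by 7410.77/5578.20 − 1 = 0.3285, i.e. 32.85%.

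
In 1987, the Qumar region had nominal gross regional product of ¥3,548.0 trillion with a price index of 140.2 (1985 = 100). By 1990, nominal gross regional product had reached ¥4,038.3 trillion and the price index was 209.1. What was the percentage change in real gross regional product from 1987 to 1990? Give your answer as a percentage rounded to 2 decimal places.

Real gross regional product 1987 = 3548.0 / 1.402 = 2530.67.
Real gross regional product 1990 = 4038.3 / 2.091 = 1931.28.
Real growth = 1931.28 / 2530.67 − 1 = -0.2369.

-23.69%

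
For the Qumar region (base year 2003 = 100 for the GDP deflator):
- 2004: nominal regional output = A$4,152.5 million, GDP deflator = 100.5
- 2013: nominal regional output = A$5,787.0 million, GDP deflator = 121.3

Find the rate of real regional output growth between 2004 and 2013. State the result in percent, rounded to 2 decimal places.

15.46%

Deflate each year: 2004 → 4152.5/1.005 = 4131.84; 2013 → 5787.0/1.213 = 4770.82.
So real regional output changed by 4770.82/4131.84 − 1 = 0.1546, i.e. 15.46%.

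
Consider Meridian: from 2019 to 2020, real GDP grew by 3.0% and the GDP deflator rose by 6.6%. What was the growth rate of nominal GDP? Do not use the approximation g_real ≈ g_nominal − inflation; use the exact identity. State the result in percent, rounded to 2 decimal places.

9.80%

(1 + g_nom) = (1 + g_real)(1 + π) = 1.0300 × 1.0660 = 1.09798.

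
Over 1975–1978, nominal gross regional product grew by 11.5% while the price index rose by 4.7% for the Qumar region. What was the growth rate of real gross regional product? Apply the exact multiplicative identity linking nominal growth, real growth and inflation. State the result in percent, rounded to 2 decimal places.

6.49%

(1 + g_nom) = (1 + g_real)(1 + π), so g_real = 1.1150 / 1.0470 − 1 = 0.06495.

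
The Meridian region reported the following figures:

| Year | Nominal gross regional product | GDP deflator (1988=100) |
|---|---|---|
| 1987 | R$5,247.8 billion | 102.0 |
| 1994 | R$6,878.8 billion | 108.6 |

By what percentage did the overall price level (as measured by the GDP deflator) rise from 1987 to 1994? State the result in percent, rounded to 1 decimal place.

Price-level change = 108.6 / 102.0 − 1 = 0.0647.

6.5%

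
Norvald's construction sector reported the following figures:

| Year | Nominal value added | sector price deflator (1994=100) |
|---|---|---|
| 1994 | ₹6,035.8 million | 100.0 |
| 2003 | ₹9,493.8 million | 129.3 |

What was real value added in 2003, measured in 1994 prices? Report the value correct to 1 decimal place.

₹7,342.5 million

Real value added = Nominal / (sector price deflator/100) = 9493.8 / 1.293 = 7342.46.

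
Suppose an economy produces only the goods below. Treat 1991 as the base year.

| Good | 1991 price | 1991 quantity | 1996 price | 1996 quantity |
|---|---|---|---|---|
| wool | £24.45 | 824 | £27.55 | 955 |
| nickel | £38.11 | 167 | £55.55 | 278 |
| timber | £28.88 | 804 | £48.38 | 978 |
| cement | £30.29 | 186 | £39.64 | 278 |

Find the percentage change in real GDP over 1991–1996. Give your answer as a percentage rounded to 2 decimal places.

Real GDP 1991 = Nominal GDP 1991 = 24.45·824 + 38.11·167 + 28.88·804 + 30.29·186 = 55364.63.
Real GDP 1996 (at 1991 prices) = 24.45·955 + 38.11·278 + 28.88·978 + 30.29·278 = 70609.59.
Real growth = 70609.59/55364.63 − 1 = 0.2754.

27.54%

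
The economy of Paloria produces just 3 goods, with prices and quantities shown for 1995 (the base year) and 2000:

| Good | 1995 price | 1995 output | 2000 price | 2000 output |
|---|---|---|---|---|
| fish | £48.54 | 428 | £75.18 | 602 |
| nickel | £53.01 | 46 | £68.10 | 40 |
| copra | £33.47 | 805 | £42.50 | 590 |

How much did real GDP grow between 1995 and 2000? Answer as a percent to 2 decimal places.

Real GDP 1995 = Nominal GDP 1995 = 48.54·428 + 53.01·46 + 33.47·805 = 50156.93.
Real GDP 2000 (at 1995 prices) = 48.54·602 + 53.01·40 + 33.47·590 = 51088.78.
Real growth = 51088.78/50156.93 − 1 = 0.0186.

1.86%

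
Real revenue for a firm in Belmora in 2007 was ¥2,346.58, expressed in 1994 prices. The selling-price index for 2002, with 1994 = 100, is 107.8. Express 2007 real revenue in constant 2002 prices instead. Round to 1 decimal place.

¥2,529.6

Real revenue in 2002 prices = Real revenue in 1994 prices × (P_2002/P_1994) = 2346.58 × 1.078 = 2529.61.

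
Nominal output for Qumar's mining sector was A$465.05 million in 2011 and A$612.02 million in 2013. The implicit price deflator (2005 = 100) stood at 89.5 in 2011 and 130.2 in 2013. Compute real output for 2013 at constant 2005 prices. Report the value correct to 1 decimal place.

A$470.1 million

Real output = Nominal / (implicit price deflator/100) = 612.02 / 1.302 = 470.06.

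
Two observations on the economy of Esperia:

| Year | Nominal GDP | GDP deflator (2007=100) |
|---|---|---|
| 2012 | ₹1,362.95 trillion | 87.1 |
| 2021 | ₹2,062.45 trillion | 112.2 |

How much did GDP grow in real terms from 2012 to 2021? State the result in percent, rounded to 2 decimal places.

Deflate each year: 2012 → 1362.95/0.871 = 1564.81; 2021 → 2062.45/1.122 = 1838.19.
So real GDP changed by 1838.19/1564.81 − 1 = 0.1747, i.e. 17.47%.

17.47%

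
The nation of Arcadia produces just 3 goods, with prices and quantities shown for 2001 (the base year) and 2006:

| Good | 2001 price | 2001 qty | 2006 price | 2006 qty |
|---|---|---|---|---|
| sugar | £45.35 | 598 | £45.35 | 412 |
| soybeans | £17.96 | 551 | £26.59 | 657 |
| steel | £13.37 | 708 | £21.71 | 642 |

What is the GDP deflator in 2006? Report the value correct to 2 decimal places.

128.22

Nominal GDP 2006 = 45.35·412 + 26.59·657 + 21.71·642 = 50091.65.
Real GDP 2006 (at 2001 prices) = 45.35·412 + 17.96·657 + 13.37·642 = 39067.46.
Deflator = Nominal/Real × 100 = 50091.65/39067.46 × 100 = 128.218.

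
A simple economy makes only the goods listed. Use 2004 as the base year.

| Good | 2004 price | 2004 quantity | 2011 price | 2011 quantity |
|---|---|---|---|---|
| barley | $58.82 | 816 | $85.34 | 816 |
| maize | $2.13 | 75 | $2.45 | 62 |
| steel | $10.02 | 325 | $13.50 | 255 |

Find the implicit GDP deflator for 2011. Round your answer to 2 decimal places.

144.49

Nominal GDP 2011 = 85.34·816 + 2.45·62 + 13.50·255 = 73231.84.
Real GDP 2011 (at 2004 prices) = 58.82·816 + 2.13·62 + 10.02·255 = 50684.28.
Deflator = Nominal/Real × 100 = 73231.84/50684.28 × 100 = 144.486.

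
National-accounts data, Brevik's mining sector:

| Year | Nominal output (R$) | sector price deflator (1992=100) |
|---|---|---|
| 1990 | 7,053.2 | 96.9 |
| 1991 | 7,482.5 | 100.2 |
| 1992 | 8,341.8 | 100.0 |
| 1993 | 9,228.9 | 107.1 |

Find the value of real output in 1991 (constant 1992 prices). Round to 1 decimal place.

Real output 1991 = 7482.5 / 1.002 = 7467.56.

R$7,467.6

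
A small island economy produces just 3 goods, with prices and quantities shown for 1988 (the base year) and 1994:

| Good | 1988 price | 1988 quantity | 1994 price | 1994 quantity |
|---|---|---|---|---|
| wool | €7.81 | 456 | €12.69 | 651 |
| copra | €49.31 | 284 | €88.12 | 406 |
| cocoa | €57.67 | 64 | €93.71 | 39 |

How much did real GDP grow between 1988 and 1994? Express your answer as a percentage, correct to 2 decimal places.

28.68%

Real GDP 1988 = Nominal GDP 1988 = 7.81·456 + 49.31·284 + 57.67·64 = 21256.28.
Real GDP 1994 (at 1988 prices) = 7.81·651 + 49.31·406 + 57.67·39 = 27353.30.
Real growth = 27353.30/21256.28 − 1 = 0.2868.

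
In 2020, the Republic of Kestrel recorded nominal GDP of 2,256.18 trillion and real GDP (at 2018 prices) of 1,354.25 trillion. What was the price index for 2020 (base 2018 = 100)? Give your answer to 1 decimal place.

price index = (Nominal / Real) × 100 = 2256.18 / 1354.25 × 100 = 166.60.

166.6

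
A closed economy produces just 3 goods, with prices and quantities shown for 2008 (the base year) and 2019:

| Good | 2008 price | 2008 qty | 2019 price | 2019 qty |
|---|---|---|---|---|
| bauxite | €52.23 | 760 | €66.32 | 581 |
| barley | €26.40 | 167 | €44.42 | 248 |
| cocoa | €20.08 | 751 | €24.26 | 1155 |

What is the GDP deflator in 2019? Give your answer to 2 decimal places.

Nominal GDP 2019 = 66.32·581 + 44.42·248 + 24.26·1155 = 77568.38.
Real GDP 2019 (at 2008 prices) = 52.23·581 + 26.40·248 + 20.08·1155 = 60085.23.
Deflator = Nominal/Real × 100 = 77568.38/60085.23 × 100 = 129.097.

129.10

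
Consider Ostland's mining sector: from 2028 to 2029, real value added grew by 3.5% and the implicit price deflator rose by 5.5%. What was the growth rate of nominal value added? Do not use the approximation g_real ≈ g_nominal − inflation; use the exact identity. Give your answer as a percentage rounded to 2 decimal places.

9.19%

(1 + g_nom) = (1 + g_real)(1 + π) = 1.0350 × 1.0550 = 1.09193.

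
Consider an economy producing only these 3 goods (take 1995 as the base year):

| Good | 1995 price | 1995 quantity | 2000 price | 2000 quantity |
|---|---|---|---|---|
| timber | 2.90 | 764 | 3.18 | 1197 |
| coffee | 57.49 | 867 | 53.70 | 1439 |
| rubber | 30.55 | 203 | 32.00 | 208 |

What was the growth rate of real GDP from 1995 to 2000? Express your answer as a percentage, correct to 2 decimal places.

Real GDP 1995 = Nominal GDP 1995 = 2.90·764 + 57.49·867 + 30.55·203 = 58261.08.
Real GDP 2000 (at 1995 prices) = 2.90·1197 + 57.49·1439 + 30.55·208 = 92553.81.
Real growth = 92553.81/58261.08 − 1 = 0.5886.

58.86%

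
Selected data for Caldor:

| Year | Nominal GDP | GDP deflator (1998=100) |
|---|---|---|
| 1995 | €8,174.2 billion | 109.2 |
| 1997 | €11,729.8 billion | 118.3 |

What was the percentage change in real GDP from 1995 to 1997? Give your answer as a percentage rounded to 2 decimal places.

32.46%

Real GDP 1995 = 8174.2 / 1.092 = 7485.53.
Real GDP 1997 = 11729.8 / 1.183 = 9915.30.
Real growth = 9915.30 / 7485.53 − 1 = 0.3246.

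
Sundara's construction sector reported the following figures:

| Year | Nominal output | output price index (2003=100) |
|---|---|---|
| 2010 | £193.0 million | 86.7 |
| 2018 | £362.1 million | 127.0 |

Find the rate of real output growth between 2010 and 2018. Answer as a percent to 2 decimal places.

Deflate each year: 2010 → 193.0/0.867 = 222.61; 2018 → 362.1/1.270 = 285.12.
So real output changed by 285.12/222.61 − 1 = 0.2808, i.e. 28.08%.

28.08%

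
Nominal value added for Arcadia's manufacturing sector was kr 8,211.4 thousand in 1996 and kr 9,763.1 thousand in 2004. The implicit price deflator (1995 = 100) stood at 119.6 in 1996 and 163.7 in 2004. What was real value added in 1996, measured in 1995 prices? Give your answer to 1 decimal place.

kr 6,865.7 thousand

Real value added = Nominal / (implicit price deflator/100) = 8211.4 / 1.196 = 6865.72.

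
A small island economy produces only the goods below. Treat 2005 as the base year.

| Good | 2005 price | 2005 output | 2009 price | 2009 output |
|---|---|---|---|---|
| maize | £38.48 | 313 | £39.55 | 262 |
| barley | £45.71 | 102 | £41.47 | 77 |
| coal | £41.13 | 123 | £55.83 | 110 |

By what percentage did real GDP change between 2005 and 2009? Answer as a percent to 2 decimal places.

-16.72%

Real GDP 2005 = Nominal GDP 2005 = 38.48·313 + 45.71·102 + 41.13·123 = 21765.65.
Real GDP 2009 (at 2005 prices) = 38.48·262 + 45.71·77 + 41.13·110 = 18125.73.
Real growth = 18125.73/21765.65 − 1 = -0.1672.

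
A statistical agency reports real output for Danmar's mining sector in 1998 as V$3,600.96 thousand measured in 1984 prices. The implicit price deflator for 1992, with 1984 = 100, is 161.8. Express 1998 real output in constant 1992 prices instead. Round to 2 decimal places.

V$5,826.35 thousand

Real output in 1992 prices = Real output in 1984 prices × (P_1992/P_1984) = 3600.96 × 1.618 = 5826.35.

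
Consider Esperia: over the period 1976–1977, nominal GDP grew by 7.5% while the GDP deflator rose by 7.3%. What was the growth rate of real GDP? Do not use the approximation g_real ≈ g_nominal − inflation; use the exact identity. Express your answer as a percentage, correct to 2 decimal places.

0.19%

(1 + g_nom) = (1 + g_real)(1 + π), so g_real = 1.0750 / 1.0730 − 1 = 0.00186.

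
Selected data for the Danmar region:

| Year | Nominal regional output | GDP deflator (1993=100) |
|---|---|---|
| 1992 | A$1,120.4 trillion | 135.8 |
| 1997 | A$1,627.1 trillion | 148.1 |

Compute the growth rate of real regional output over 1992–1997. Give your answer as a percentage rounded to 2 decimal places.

Deflate each year: 1992 → 1120.4/1.358 = 825.04; 1997 → 1627.1/1.481 = 1098.65.
So real regional output changed by 1098.65/825.04 − 1 = 0.3316, i.e. 33.16%.

33.16%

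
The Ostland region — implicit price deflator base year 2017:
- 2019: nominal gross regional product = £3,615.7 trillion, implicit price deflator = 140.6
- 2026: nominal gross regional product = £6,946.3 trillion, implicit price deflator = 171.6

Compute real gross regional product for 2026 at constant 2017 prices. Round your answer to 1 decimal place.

Real gross regional product = Nominal / (implicit price deflator/100) = 6946.3 / 1.716 = 4047.96.

£4,048.0 trillion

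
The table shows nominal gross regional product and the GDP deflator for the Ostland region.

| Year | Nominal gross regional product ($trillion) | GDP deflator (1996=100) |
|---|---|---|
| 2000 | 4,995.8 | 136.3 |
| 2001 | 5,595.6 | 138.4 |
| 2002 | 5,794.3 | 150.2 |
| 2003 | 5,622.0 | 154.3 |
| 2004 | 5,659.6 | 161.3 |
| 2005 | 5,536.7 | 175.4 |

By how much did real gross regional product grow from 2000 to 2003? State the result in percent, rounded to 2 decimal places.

-0.59%

Real gross regional product 2000 = 4995.8/1.363 = 3665.30.
Real gross regional product 2003 = 5622.0/1.543 = 3643.55.
Change = 3643.55/3665.30 − 1 = -0.0059.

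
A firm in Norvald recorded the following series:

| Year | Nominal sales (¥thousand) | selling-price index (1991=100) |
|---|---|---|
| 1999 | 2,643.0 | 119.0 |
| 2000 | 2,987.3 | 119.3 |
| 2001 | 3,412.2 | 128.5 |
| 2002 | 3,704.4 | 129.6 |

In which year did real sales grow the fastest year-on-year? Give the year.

2000

2000: real = 2987.3/1.193 = 2504.02; growth vs 1999 (2221.01) = 12.74%.
2001: real = 3412.2/1.285 = 2655.41; growth vs 2000 (2504.02) = 6.05%.
2002: real = 3704.4/1.296 = 2858.33; growth vs 2001 (2655.41) = 7.64%.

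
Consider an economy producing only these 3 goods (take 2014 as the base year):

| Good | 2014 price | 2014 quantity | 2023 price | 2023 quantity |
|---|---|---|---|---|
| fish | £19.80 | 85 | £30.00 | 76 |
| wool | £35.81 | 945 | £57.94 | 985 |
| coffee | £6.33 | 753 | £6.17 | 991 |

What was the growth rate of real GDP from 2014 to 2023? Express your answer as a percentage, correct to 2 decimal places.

Real GDP 2014 = Nominal GDP 2014 = 19.80·85 + 35.81·945 + 6.33·753 = 40289.94.
Real GDP 2023 (at 2014 prices) = 19.80·76 + 35.81·985 + 6.33·991 = 43050.68.
Real growth = 43050.68/40289.94 − 1 = 0.0685.

6.85%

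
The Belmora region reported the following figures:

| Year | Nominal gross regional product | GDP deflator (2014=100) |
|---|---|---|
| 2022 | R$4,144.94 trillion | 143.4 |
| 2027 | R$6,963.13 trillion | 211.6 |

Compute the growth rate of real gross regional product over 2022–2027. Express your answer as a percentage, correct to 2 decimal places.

13.85%

Deflate each year: 2022 → 4144.94/1.434 = 2890.47; 2027 → 6963.13/2.116 = 3290.70.
So real gross regional product changed by 3290.70/2890.47 − 1 = 0.1385, i.e. 13.85%.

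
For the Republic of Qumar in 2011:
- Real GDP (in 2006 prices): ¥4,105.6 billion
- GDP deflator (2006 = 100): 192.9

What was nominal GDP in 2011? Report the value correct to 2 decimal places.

¥7,919.70 billion

Nominal GDP = Real × (GDP deflator/100) = 4105.6 × 1.929 = 7919.70.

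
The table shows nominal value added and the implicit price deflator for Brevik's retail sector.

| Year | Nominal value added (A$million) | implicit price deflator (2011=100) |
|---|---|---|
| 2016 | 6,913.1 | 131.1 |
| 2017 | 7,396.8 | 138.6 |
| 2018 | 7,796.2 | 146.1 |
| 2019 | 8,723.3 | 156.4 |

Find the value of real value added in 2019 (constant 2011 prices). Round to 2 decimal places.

Real value added 2019 = 8723.3 / 1.564 = 5577.56.

A$5,577.56 million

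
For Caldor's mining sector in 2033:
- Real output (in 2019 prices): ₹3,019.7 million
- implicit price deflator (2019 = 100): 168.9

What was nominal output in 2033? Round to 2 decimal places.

Nominal output = Real × (implicit price deflator/100) = 3019.7 × 1.689 = 5100.27.

₹5,100.27 million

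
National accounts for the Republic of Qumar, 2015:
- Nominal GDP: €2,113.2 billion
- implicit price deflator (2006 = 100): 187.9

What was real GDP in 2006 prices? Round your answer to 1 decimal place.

€1,124.6 billion

Real GDP = Nominal / (implicit price deflator/100) = 2113.2 / 1.879 = 1124.64.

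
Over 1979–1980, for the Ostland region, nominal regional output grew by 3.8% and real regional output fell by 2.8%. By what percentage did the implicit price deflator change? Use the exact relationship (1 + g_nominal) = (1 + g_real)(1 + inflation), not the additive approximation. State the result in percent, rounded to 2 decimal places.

6.79%

(1 + g_nom) = (1 + g_real)(1 + π), so π = 1.0380 / 0.9720 − 1 = 0.06790.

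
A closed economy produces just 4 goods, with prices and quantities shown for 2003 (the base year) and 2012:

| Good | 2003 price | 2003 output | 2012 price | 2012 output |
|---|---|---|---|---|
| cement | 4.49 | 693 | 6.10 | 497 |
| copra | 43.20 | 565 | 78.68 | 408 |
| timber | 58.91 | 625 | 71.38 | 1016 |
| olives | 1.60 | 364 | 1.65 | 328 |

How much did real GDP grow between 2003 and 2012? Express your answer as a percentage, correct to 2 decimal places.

23.59%

Real GDP 2003 = Nominal GDP 2003 = 4.49·693 + 43.20·565 + 58.91·625 + 1.60·364 = 64920.72.
Real GDP 2012 (at 2003 prices) = 4.49·497 + 43.20·408 + 58.91·1016 + 1.60·328 = 80234.49.
Real growth = 80234.49/64920.72 − 1 = 0.2359.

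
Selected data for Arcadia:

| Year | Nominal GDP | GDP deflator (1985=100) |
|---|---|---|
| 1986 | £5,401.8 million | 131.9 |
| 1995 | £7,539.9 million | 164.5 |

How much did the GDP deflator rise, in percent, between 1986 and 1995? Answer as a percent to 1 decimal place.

Price-level change = 164.5 / 131.9 − 1 = 0.2472.

24.7%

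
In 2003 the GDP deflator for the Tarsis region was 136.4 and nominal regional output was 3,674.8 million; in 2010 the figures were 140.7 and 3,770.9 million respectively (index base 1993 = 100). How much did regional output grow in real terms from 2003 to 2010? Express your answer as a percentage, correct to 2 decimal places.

-0.52%

Deflate each year: 2003 → 3674.8/1.364 = 2694.13; 2010 → 3770.9/1.407 = 2680.10.
So real regional output changed by 2680.10/2694.13 − 1 = -0.0052, i.e. -0.52%.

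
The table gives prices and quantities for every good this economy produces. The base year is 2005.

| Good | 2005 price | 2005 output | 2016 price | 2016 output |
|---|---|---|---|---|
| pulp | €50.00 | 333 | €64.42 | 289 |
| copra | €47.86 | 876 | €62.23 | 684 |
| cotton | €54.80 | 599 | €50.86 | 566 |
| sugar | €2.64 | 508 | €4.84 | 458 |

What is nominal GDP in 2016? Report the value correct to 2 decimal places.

Nominal GDP 2016 = Σ (p_2016 × q_2016) = 64.42·289 + 62.23·684 + 50.86·566 + 4.84·458 = 92186.18.

€92186.18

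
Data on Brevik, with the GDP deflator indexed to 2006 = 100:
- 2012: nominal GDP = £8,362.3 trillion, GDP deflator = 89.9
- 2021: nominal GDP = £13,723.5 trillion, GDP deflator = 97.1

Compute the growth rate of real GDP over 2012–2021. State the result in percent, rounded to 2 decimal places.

51.94%

Real GDP 2012 = 8362.3 / 0.899 = 9301.78.
Real GDP 2021 = 13723.5 / 0.971 = 14133.37.
Real growth = 14133.37 / 9301.78 − 1 = 0.5194.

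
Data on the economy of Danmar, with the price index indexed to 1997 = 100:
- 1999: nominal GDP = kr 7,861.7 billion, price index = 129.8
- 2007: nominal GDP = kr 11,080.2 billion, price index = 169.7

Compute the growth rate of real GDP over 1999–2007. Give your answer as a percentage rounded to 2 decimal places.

7.80%

Real GDP 1999 = 7861.7 / 1.298 = 6056.78.
Real GDP 2007 = 11080.2 / 1.697 = 6529.29.
Real growth = 6529.29 / 6056.78 − 1 = 0.0780.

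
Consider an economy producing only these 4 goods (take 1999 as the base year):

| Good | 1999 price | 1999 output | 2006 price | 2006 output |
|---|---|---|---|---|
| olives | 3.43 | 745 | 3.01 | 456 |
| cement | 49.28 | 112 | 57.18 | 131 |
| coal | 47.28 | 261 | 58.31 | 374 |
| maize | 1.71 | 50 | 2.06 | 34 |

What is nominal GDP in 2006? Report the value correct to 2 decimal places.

30741.12

Nominal GDP 2006 = Σ (p_2006 × q_2006) = 3.01·456 + 57.18·131 + 58.31·374 + 2.06·34 = 30741.12.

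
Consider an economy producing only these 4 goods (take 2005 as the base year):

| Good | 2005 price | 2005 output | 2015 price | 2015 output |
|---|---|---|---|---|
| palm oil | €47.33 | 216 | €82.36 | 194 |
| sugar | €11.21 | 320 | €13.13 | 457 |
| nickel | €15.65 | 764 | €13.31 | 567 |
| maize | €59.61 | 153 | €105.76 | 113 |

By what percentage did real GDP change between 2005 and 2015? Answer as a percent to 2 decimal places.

Real GDP 2005 = Nominal GDP 2005 = 47.33·216 + 11.21·320 + 15.65·764 + 59.61·153 = 34887.41.
Real GDP 2015 (at 2005 prices) = 47.33·194 + 11.21·457 + 15.65·567 + 59.61·113 = 29914.47.
Real growth = 29914.47/34887.41 − 1 = -0.1425.

-14.25%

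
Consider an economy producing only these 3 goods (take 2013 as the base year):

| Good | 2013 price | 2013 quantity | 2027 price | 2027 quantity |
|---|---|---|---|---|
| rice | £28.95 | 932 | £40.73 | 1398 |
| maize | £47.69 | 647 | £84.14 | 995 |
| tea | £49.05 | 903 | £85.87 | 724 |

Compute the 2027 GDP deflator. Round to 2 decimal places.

Nominal GDP 2027 = 40.73·1398 + 84.14·995 + 85.87·724 = 202829.72.
Real GDP 2027 (at 2013 prices) = 28.95·1398 + 47.69·995 + 49.05·724 = 123435.85.
Deflator = Nominal/Real × 100 = 202829.72/123435.85 × 100 = 164.320.

164.32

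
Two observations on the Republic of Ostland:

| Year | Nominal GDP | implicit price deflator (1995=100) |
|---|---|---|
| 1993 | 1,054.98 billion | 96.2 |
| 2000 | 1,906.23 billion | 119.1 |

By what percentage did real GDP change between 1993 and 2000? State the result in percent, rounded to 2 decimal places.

45.95%

Real GDP 1993 = 1054.98 / 0.962 = 1096.65.
Real GDP 2000 = 1906.23 / 1.191 = 1600.53.
Real growth = 1600.53 / 1096.65 − 1 = 0.4595.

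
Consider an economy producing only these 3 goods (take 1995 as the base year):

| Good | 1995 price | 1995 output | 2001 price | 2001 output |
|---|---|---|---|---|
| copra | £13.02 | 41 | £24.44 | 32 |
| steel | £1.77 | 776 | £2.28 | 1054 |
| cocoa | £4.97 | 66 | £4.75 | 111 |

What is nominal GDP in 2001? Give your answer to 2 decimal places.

£3712.45

Nominal GDP 2001 = Σ (p_2001 × q_2001) = 24.44·32 + 2.28·1054 + 4.75·111 = 3712.45.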